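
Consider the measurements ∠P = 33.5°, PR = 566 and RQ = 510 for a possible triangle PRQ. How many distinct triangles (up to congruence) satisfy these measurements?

2

PR·sin P = 566·sin(33.5°) ≈ 312.4.
Since PR sin P < RQ < PR (312.4 < 510 < 566), two triangles exist.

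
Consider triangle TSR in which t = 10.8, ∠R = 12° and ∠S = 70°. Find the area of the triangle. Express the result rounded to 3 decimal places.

The third angle is ∠T = 180° − ∠S − ∠R = 98.00°.
Law of sines: s = t·sin S/sin T ≈ 10.248.
Law of sines: r = t·sin R/sin T ≈ 2.2675.
Area = ½·t·s·sin R ≈ 11.506.

11.506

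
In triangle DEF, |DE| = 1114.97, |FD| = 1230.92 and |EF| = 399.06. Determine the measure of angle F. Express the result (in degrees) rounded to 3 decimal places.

By the law of cosines, cos F = (|EF|² + |FD|² − |DE|²) / (2·|EF|·|FD|) ≈ 0.43897, so ∠F ≈ 63.96°.

∠F ≈ 63.962°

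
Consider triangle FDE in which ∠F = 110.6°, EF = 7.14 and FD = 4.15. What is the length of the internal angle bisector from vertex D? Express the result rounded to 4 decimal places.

By the law of cosines, DE² = EF² + FD² − 2·EF·FD·cos F = 89.053, so DE ≈ 9.4368.
Law of cosines again: cos D = (FD² + DE² − EF²)/(2·FD·DE) ≈ 0.70598, so ∠D ≈ 45.09°.
The bisector from D has length 2·FD·DE·cos(∠D/2)/(FD+DE) ≈ 5.3242.

t_D ≈ 5.3242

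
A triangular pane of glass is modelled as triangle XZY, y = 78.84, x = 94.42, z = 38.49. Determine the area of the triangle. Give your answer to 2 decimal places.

area ≈ 1486.41

Semiperimeter s = (94.42 + 38.49 + 78.84)/2 = 105.88.
Heron's formula: area = √(105.88·11.455·67.385·27.035) ≈ 1486.4.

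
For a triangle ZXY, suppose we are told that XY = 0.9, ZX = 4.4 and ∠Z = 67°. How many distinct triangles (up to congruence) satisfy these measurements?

0

ZX·sin Z = 4.4·sin(67°) ≈ 4.05.
Since XY = 0.9 < 4.05 = ZX sin Z, no triangle exists.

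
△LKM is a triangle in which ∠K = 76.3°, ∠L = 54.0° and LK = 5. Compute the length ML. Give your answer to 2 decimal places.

The third angle is ∠M = 180° − ∠L − ∠K = 49.70°.
Law of sines: ML = LK·sin K/sin M ≈ 6.3694.

6.37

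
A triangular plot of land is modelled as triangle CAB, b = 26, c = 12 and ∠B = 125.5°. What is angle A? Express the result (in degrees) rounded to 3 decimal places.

Law of sines: sin C = c·sin B/b ≈ 0.37575.
Since b ≥ c, only the acute value applies: ∠C ≈ 22.07°.
Then ∠A = 180° − ∠B − ∠C ≈ 32.43°.

∠A ≈ 32.430°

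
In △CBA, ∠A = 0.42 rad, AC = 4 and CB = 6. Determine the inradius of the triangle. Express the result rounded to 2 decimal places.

r ≈ 0.79

Law of sines: sin B = AC·sin A/CB ≈ 0.27184.
Since CB ≥ AC, only the acute value applies: ∠B ≈ 0.275 rad.
Then ∠C = π − ∠A − ∠B ≈ 2.446 rad.
Law of sines gives BA = CB·sin C/sin A ≈ 9.4264.
Area = ½·CB·AC·sin C ≈ 7.6874.
Semiperimeter s = (9.4264+4+6)/2 = 9.7132.
Inradius = area/s = 7.6874/9.7132 ≈ 0.79144.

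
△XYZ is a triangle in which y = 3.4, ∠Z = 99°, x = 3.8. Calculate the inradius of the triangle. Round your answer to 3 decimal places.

r ≈ 1.006

By the law of cosines, z² = x² + y² − 2·x·y·cos Z = 30.042, so z ≈ 5.4811.
Area = ½·x·y·sin Z ≈ 6.3805.
Semiperimeter s = (3.8+3.4+5.4811)/2 = 6.3405.
Inradius = area/s = 6.3805/6.3405 ≈ 1.0063.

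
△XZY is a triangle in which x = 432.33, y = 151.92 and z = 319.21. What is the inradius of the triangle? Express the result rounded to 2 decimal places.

41.31

Semiperimeter s = (432.33 + 319.21 + 151.92)/2 = 451.73.
Heron's formula: area = √(451.73·19.4·132.52·299.81) ≈ 18660.
Inradius = area/s = 18660/451.73 ≈ 41.307.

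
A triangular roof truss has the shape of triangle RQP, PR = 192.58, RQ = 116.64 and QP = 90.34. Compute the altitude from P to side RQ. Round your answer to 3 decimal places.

h_P ≈ 62.032

Semiperimeter s = (90.34 + 192.58 + 116.64)/2 = 199.78.
Heron's formula: area = √(199.78·109.44·7.2·83.14) ≈ 3617.7.
The altitude from P has length 2·area/RQ ≈ 62.032.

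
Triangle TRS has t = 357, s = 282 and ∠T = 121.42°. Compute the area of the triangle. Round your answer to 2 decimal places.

area ≈ 14040.62

Law of sines: sin S = s·sin T/t ≈ 0.67409.
Since t ≥ s, only the acute value applies: ∠S ≈ 42.38°.
Then ∠R = 180° − ∠T − ∠S ≈ 16.20°.
Law of sines gives r = t·sin R/sin T ≈ 116.69.
Area = ½·t·s·sin R ≈ 14041.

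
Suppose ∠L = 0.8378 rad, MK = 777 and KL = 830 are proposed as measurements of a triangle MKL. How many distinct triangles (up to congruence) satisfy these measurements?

2

KL·sin L = 830·sin(0.8378 rad) ≈ 616.8.
Since KL sin L < MK < KL (616.8 < 777 < 830), two triangles exist.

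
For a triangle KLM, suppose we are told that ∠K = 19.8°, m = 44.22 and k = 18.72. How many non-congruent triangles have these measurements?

m·sin K = 44.22·sin(19.8°) ≈ 14.98.
Since m sin K < k < m (14.98 < 18.72 < 44.22), two triangles exist.

2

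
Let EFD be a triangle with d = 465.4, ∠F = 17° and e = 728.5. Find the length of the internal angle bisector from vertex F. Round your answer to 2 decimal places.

By the law of cosines, f² = d² + e² − 2·d·e·cos F = 98851, so f ≈ 314.41.
The bisector from F has length 2·d·e·cos(∠F/2)/(d+e) ≈ 561.72.

561.72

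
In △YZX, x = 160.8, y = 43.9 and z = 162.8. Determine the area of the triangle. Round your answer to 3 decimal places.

Semiperimeter s = (43.9 + 162.8 + 160.8)/2 = 183.75.
Heron's formula: area = √(183.75·139.85·20.95·22.95) ≈ 3515.

area ≈ 3515.024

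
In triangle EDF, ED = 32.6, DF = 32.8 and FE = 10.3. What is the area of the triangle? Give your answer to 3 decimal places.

Semiperimeter s = (32.8 + 10.3 + 32.6)/2 = 37.85.
Heron's formula: area = √(37.85·5.05·27.55·5.25) ≈ 166.27.

166.272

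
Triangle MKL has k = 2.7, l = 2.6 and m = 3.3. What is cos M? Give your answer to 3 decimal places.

cos M ≈ 0.225

By the law of cosines, cos M = (k² + l² − m²) / (2·k·l) ≈ 0.22507, so ∠M ≈ 76.99°.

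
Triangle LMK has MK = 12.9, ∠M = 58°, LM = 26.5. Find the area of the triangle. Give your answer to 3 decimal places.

Area = ½·LM·MK·sin M ≈ 144.95.

area ≈ 144.953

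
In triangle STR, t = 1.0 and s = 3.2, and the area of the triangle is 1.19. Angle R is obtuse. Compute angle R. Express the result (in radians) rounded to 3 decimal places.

From area = ½·s·t·sin R, we get sin R = 2·area/(s·t) ≈ 0.74375.
Taking the obtuse solution, ∠R ≈ 2.303 rad.

2.303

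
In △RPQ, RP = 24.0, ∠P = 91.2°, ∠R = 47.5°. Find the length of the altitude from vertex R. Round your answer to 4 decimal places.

23.9947

The third angle is ∠Q = 180° − ∠R − ∠P = 41.30°.
Law of sines: PQ = RP·sin R/sin Q ≈ 26.81.
Law of sines: QR = RP·sin P/sin Q ≈ 36.356.
Area = ½·RP·PQ·sin P ≈ 321.65.
The altitude from R has length 2·area/PQ ≈ 23.995.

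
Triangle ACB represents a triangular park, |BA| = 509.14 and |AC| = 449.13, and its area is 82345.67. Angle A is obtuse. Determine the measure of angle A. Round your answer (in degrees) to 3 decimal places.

133.928

From area = ½·|BA|·|AC|·sin A, we get sin A = 2·area/(|BA|·|AC|) ≈ 0.72021.
Taking the obtuse solution, ∠A ≈ 133.93°.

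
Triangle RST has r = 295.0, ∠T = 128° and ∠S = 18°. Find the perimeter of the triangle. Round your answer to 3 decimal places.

The third angle is ∠R = 180° − ∠S − ∠T = 34.00°.
Law of sines: s = r·sin S/sin R ≈ 163.02.
Law of sines: t = r·sin T/sin R ≈ 415.71.
Semiperimeter p = (295+163.02+415.71)/2 = 436.87.
Perimeter = 295 + 163.02 + 415.71 = 873.73.

perimeter ≈ 873.733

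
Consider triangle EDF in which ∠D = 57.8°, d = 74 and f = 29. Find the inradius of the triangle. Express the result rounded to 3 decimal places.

Law of sines: sin F = f·sin D/d ≈ 0.33162.
Since d ≥ f, only the acute value applies: ∠F ≈ 19.37°.
Then ∠E = 180° − ∠D − ∠F ≈ 102.83°.
Law of sines gives e = d·sin E/sin D ≈ 85.266.
Area = ½·d·f·sin E ≈ 1046.2.
Semiperimeter s = (85.266+74+29)/2 = 94.133.
Inradius = area/s = 1046.2/94.133 ≈ 11.114.

r ≈ 11.114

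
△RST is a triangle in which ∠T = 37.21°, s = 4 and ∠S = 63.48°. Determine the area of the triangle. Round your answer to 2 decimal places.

The third angle is ∠R = 180° − ∠S − ∠T = 79.31°.
Law of sines: r = s·sin R/sin S ≈ 4.3928.
Law of sines: t = s·sin T/sin S ≈ 2.7034.
Area = ½·s·r·sin T ≈ 5.313.

5.31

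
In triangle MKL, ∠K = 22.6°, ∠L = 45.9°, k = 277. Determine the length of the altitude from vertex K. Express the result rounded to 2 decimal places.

481.61

The third angle is ∠M = 180° − ∠K − ∠L = 111.50°.
Law of sines: m = k·sin M/sin K ≈ 670.64.
Law of sines: l = k·sin L/sin K ≈ 517.63.
Area = ½·k·m·sin L ≈ 66703.
The altitude from K has length 2·area/k ≈ 481.61.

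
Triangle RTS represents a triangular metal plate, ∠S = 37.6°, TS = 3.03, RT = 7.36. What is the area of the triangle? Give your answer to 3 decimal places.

area ≈ 8.804

Law of sines: sin R = TS·sin S/RT ≈ 0.25119.
Since RT ≥ TS, only the acute value applies: ∠R ≈ 14.55°.
Then ∠T = 180° − ∠S − ∠R ≈ 127.85°.
Law of sines gives SR = RT·sin T/sin S ≈ 9.5247.
Area = ½·RT·TS·sin T ≈ 8.8043.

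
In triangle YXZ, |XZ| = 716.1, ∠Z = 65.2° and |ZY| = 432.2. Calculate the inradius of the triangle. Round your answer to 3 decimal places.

By the law of cosines, |YX|² = |XZ|² + |ZY|² − 2·|XZ|·|ZY|·cos Z = 4.3996e+05, so |YX| ≈ 663.29.
Area = ½·|XZ|·|ZY|·sin Z ≈ 1.4048e+05.
Semiperimeter s = (716.1+432.2+663.29)/2 = 905.8.
Inradius = area/s = 1.4048e+05/905.8 ≈ 155.09.

155.088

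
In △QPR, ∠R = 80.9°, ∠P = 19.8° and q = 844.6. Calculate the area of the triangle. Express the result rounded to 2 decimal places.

121409.52

The third angle is ∠Q = 180° − ∠P − ∠R = 79.30°.
Law of sines: p = q·sin P/sin Q ≈ 291.16.
Law of sines: r = q·sin R/sin Q ≈ 848.73.
Area = ½·q·p·sin R ≈ 1.2141e+05.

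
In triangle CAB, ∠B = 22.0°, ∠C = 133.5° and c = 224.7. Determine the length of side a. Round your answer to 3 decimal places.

The third angle is ∠A = 180° − ∠B − ∠C = 24.50°.
Law of sines: a = c·sin A/sin C ≈ 128.46.

128.460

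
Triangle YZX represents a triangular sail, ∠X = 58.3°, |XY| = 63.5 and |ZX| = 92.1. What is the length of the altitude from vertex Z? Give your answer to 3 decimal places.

h_Z ≈ 78.360

By the law of cosines, |YZ|² = |ZX|² + |XY|² − 2·|ZX|·|XY|·cos X = 6368.4, so |YZ| ≈ 79.802.
Area = ½·|ZX|·|XY|·sin X ≈ 2487.9.
The altitude from Z has length 2·area/|XY| ≈ 78.36.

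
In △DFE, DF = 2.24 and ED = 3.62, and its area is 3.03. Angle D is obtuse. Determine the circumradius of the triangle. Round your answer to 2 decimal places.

From area = ½·ED·DF·sin D, we get sin D = 2·area/(ED·DF) ≈ 0.74734.
Taking the obtuse solution, ∠D ≈ 131.64°.
Law of cosines then gives FE ≈ 5.3757.
Circumradius = FE/(2 sin D) ≈ 3.5965.

R ≈ 3.60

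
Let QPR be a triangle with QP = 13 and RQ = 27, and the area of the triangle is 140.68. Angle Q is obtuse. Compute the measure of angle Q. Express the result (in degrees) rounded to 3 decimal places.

∠Q ≈ 126.717°

From area = ½·RQ·QP·sin Q, we get sin Q = 2·area/(RQ·QP) ≈ 0.80160.
Taking the obtuse solution, ∠Q ≈ 126.72°.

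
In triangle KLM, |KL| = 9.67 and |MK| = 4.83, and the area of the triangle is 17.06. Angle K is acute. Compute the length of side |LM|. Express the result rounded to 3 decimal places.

7.283

From area = ½·|MK|·|KL|·sin K, we get sin K = 2·area/(|MK|·|KL|) ≈ 0.73053.
Taking the acute solution, ∠K ≈ 46.93°.
Law of cosines then gives |LM| ≈ 7.2834.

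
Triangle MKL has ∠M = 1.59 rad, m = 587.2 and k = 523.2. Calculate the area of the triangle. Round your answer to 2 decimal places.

area ≈ 67146.57

Law of sines: sin K = k·sin M/m ≈ 0.89084.
Since m ≥ k, only the acute value applies: ∠K ≈ 1.099 rad.
Then ∠L = π − ∠M − ∠K ≈ 0.452 rad.
Law of sines gives l = m·sin L/sin M ≈ 256.72.
Area = ½·m·k·sin L ≈ 67147.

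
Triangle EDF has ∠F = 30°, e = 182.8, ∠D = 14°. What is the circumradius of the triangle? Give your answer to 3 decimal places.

131.575

The third angle is ∠E = 180° − ∠D − ∠F = 136.00°.
Law of sines: d = e·sin D/sin E ≈ 63.662.
Law of sines: f = e·sin F/sin E ≈ 131.58.
Circumradius = e/(2 sin E) ≈ 131.58.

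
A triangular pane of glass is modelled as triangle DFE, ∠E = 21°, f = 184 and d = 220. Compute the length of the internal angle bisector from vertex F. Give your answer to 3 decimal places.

By the law of cosines, e² = d² + f² − 2·d·f·cos E = 6673.3, so e ≈ 81.69.
Law of cosines again: cos F = (e² + d² − f²)/(2·e·d) ≈ 0.59029, so ∠F ≈ 53.82°.
The bisector from F has length 2·e·d·cos(∠F/2)/(e+d) ≈ 106.24.

106.239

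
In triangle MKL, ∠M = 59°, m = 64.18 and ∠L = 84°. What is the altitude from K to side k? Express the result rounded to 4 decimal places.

The third angle is ∠K = 180° − ∠L − ∠M = 37.00°.
Law of sines: k = m·sin K/sin M ≈ 45.061.
Law of sines: l = m·sin L/sin M ≈ 74.464.
Area = ½·m·k·sin L ≈ 1438.1.
The altitude from K has length 2·area/k ≈ 63.828.

63.8284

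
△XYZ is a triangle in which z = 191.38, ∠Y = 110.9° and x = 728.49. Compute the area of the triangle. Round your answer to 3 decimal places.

65122.654

Area = ½·z·x·sin Y ≈ 65123.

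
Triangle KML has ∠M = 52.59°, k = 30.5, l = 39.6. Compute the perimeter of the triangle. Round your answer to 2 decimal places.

perimeter ≈ 102.21

By the law of cosines, m² = l² + k² − 2·l·k·cos M = 1030.9, so m ≈ 32.108.
Semiperimeter s = (30.5+32.108+39.6)/2 = 51.104.
Perimeter = 30.5 + 32.108 + 39.6 = 102.21.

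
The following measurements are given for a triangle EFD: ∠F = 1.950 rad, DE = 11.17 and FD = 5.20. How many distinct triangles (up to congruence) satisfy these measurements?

FD·sin F = 5.20·sin(1.950 rad) ≈ 4.831.
Since ∠F is not acute, a triangle exists only if DE > FD; here DE > FD, so there is exactly one triangle.

1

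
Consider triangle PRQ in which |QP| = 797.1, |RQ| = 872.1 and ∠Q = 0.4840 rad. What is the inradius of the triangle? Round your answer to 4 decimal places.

By the law of cosines, |PR|² = |RQ|² + |QP|² − 2·|RQ|·|QP|·cos Q = 1.6531e+05, so |PR| ≈ 406.59.
Area = ½·|RQ|·|QP|·sin Q ≈ 1.6174e+05.
Semiperimeter s = (872.1+797.1+406.59)/2 = 1037.9.
Inradius = area/s = 1.6174e+05/1037.9 ≈ 155.83.

r ≈ 155.8300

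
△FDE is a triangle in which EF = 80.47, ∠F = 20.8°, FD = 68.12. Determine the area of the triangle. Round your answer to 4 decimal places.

area ≈ 973.2801

Area = ½·EF·FD·sin F ≈ 973.28.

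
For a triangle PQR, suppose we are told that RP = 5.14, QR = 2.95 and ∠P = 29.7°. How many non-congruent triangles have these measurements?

2

RP·sin P = 5.14·sin(29.7°) ≈ 2.547.
Since RP sin P < QR < RP (2.547 < 2.95 < 5.14), two triangles exist.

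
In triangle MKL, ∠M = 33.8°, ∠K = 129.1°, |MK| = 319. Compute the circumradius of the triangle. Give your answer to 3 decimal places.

The third angle is ∠L = 180° − ∠M − ∠K = 17.10°.
Law of sines: |KL| = |MK|·sin M/sin L ≈ 603.52.
Law of sines: |LM| = |MK|·sin K/sin L ≈ 841.92.
Circumradius = |MK|/(2 sin L) ≈ 542.44.

R ≈ 542.443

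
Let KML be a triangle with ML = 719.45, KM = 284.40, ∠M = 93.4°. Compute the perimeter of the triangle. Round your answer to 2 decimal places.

By the law of cosines, LK² = KM² + ML² − 2·KM·ML·cos M = 6.2276e+05, so LK ≈ 789.15.
Semiperimeter s = (719.45+789.15+284.4)/2 = 896.5.
Perimeter = 719.45 + 789.15 + 284.4 = 1793.

perimeter ≈ 1793.00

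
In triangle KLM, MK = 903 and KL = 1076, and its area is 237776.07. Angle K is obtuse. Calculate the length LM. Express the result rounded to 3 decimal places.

1915.144

From area = ½·MK·KL·sin K, we get sin K = 2·area/(MK·KL) ≈ 0.48944.
Taking the obtuse solution, ∠K ≈ 150.70°.
Law of cosines then gives LM ≈ 1915.1.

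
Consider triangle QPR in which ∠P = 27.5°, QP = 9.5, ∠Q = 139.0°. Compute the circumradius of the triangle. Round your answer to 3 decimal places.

20.347

The third angle is ∠R = 180° − ∠Q − ∠P = 13.50°.
Law of sines: PR = QP·sin Q/sin R ≈ 26.698.
Law of sines: RQ = QP·sin P/sin R ≈ 18.791.
Circumradius = QP/(2 sin R) ≈ 20.347.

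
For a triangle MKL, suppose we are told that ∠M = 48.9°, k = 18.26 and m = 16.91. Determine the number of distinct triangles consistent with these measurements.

2

k·sin M = 18.26·sin(48.9°) ≈ 13.76.
Since k sin M < m < k (13.76 < 16.91 < 18.26), two triangles exist.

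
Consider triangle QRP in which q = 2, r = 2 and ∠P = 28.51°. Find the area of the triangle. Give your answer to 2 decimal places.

Area = ½·q·r·sin P ≈ 0.95462.

0.95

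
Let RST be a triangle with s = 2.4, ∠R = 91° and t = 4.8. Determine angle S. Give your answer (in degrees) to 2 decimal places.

∠S ≈ 26.36°

By the law of cosines, r² = s² + t² − 2·s·t·cos R = 29.202, so r ≈ 5.4039.
Law of cosines again: cos S = (t² + r² − s²)/(2·t·r) ≈ 0.89600, so ∠S ≈ 26.36°.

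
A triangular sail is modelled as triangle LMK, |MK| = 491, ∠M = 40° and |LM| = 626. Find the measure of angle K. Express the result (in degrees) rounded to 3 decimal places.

88.369

By the law of cosines, |KL|² = |LM|² + |MK|² − 2·|LM|·|MK|·cos M = 1.6204e+05, so |KL| ≈ 402.55.
Law of cosines again: cos K = (|MK|² + |KL|² − |LM|²)/(2·|MK|·|KL|) ≈ 0.02846, so ∠K ≈ 88.37°.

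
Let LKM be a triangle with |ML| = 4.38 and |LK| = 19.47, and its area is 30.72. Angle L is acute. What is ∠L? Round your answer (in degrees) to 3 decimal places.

46.093

From area = ½·|ML|·|LK|·sin L, we get sin L = 2·area/(|ML|·|LK|) ≈ 0.72046.
Taking the acute solution, ∠L ≈ 46.09°.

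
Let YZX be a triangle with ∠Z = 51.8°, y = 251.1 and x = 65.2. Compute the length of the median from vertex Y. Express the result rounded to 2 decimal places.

By the law of cosines, z² = x² + y² − 2·x·y·cos Z = 47053, so z ≈ 216.92.
Median from Y: ½√(2·z² + 2·x² − y²) ≈ 99.446.

m_Y ≈ 99.45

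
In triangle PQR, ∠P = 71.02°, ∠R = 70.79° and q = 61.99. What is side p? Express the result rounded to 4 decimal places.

94.8123

The third angle is ∠Q = 180° − ∠R − ∠P = 38.19°.
Law of sines: p = q·sin P/sin Q ≈ 94.812.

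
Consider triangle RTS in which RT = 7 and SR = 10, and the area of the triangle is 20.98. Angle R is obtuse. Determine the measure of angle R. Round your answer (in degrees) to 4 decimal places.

∠R ≈ 143.1710°

From area = ½·SR·RT·sin R, we get sin R = 2·area/(SR·RT) ≈ 0.59943.
Taking the obtuse solution, ∠R ≈ 143.17°.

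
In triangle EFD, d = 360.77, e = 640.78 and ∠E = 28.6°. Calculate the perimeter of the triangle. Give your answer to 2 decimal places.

Law of sines: sin D = d·sin E/e ≈ 0.26951.
Since e ≥ d, only the acute value applies: ∠D ≈ 15.64°.
Then ∠F = 180° − ∠E − ∠D ≈ 135.76°.
Law of sines gives f = e·sin F/sin E ≈ 933.82.
Semiperimeter s = (640.78+933.82+360.77)/2 = 967.68.
Perimeter = 640.78 + 933.82 + 360.77 = 1935.4.

perimeter ≈ 1935.37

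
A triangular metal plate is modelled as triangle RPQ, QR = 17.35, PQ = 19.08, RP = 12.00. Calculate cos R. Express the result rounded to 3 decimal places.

0.194

By the law of cosines, cos R = (QR² + RP² − PQ²) / (2·QR·RP) ≈ 0.19447, so ∠R ≈ 78.79°.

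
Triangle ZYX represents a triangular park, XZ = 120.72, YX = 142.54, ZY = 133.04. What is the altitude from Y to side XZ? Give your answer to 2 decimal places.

123.48

Semiperimeter s = (142.54 + 120.72 + 133.04)/2 = 198.15.
Heron's formula: area = √(198.15·55.61·77.43·65.11) ≈ 7453.4.
The altitude from Y has length 2·area/XZ ≈ 123.48.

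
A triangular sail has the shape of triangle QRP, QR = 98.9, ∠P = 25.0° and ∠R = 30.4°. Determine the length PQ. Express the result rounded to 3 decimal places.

118.421

The third angle is ∠Q = 180° − ∠R − ∠P = 124.60°.
Law of sines: PQ = QR·sin R/sin P ≈ 118.42.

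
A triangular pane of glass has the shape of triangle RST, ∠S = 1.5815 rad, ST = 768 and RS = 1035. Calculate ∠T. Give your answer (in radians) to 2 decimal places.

0.93

By the law of cosines, TR² = RS² + ST² − 2·RS·ST·cos S = 1.6781e+06, so TR ≈ 1295.4.
Law of cosines again: cos T = (ST² + TR² − RS²)/(2·ST·TR) ≈ 0.60142, so ∠T ≈ 0.9255 rad.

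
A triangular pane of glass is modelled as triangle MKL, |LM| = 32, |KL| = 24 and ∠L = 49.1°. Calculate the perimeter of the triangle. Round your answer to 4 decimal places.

By the law of cosines, |MK|² = |KL|² + |LM|² − 2·|KL|·|LM|·cos L = 594.32, so |MK| ≈ 24.379.
Semiperimeter s = (24+32+24.379)/2 = 40.189.
Perimeter = 24 + 32 + 24.379 = 80.379.

perimeter ≈ 80.3786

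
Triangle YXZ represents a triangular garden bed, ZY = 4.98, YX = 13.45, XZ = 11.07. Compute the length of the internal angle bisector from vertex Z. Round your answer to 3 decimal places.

By the law of cosines, cos Z = (XZ² + ZY² − YX²) / (2·XZ·ZY) ≈ -0.30435, so ∠Z ≈ 107.72°.
The bisector from Z has length 2·XZ·ZY·cos(∠Z/2)/(XZ+ZY) ≈ 4.0515.

4.051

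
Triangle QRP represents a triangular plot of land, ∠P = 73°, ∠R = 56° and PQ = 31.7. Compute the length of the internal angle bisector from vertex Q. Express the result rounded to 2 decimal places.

30.65

The third angle is ∠Q = 180° − ∠R − ∠P = 51.00°.
Law of sines: RP = PQ·sin Q/sin R ≈ 29.716.
Law of sines: QR = PQ·sin P/sin R ≈ 36.566.
The bisector from Q has length 2·PQ·QR·cos(∠Q/2)/(PQ+QR) ≈ 30.652.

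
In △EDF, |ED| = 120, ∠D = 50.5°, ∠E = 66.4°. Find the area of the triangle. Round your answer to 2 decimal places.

The third angle is ∠F = 180° − ∠E − ∠D = 63.10°.
Law of sines: |DF| = |ED|·sin E/sin F ≈ 123.31.
Law of sines: |FE| = |ED|·sin D/sin F ≈ 103.83.
Area = ½·|ED|·|DF|·sin D ≈ 5708.7.

area ≈ 5708.73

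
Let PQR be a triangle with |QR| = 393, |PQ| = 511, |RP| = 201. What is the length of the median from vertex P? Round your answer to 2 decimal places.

Median from P: ½√(2·|RP|² + 2·|PQ|² − |QR|²) ≈ 334.89.

m_P ≈ 334.89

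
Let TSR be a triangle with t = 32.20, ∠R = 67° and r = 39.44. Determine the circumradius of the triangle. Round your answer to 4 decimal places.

Law of sines: sin T = t·sin R/r ≈ 0.75153.
Since r ≥ t, only the acute value applies: ∠T ≈ 48.72°.
Then ∠S = 180° − ∠R − ∠T ≈ 64.28°.
Law of sines gives s = r·sin S/sin R ≈ 38.6.
Circumradius = r/(2 sin R) ≈ 21.423.

21.4230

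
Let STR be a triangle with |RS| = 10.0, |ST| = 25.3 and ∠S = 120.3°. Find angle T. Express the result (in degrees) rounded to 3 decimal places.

15.882

By the law of cosines, |TR|² = |RS|² + |ST|² − 2·|RS|·|ST|·cos S = 995.38, so |TR| ≈ 31.55.
Law of cosines again: cos T = (|ST|² + |TR|² − |RS|²)/(2·|ST|·|TR|) ≈ 0.96183, so ∠T ≈ 15.88°.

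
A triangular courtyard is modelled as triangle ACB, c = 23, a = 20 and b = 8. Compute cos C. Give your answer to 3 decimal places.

cos C ≈ -0.203

By the law of cosines, cos C = (b² + a² − c²) / (2·b·a) ≈ -0.20312, so ∠C ≈ 1.775 rad.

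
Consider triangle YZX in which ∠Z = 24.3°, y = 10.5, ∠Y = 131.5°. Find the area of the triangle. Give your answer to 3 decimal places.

area ≈ 12.416

The third angle is ∠X = 180° − ∠Y − ∠Z = 24.20°.
Law of sines: z = y·sin Z/sin Y ≈ 5.7692.
Law of sines: x = y·sin X/sin Y ≈ 5.7469.
Area = ½·y·z·sin X ≈ 12.416.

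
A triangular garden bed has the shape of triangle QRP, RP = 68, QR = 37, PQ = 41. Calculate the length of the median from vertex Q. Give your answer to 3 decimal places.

Median from Q: ½√(2·PQ² + 2·QR² − RP²) ≈ 19.209.

m_Q ≈ 19.209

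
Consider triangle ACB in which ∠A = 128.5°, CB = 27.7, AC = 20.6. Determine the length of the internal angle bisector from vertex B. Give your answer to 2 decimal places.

t_B ≈ 13.68

Law of sines: sin B = AC·sin A/CB ≈ 0.58201.
Since CB ≥ AC, only the acute value applies: ∠B ≈ 35.59°.
Then ∠C = 180° − ∠A − ∠B ≈ 15.91°.
Law of sines gives BA = CB·sin C/sin A ≈ 9.7013.
The bisector from B has length 2·CB·BA·cos(∠B/2)/(CB+BA) ≈ 13.682.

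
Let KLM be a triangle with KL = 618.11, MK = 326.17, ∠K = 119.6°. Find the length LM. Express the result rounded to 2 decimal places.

By the law of cosines, LM² = MK² + KL² − 2·MK·KL·cos K = 6.8761e+05, so LM ≈ 829.22.

829.22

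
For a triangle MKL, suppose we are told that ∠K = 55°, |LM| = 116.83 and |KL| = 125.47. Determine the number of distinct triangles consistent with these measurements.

2

|KL|·sin K = 125.47·sin(55°) ≈ 102.8.
Since |KL| sin K < |LM| < |KL| (102.8 < 116.83 < 125.47), two triangles exist.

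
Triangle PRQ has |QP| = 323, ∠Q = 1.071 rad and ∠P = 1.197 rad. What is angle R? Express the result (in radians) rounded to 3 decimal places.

∠R ≈ 0.874 rad

The third angle is ∠R = π − ∠Q − ∠P = 0.874 rad.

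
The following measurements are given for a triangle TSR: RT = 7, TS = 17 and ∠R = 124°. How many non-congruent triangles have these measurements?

1

RT·sin R = 7·sin(124°) ≈ 5.803.
Since ∠R is not acute, a triangle exists only if TS > RT; here TS > RT, so there is exactly one triangle.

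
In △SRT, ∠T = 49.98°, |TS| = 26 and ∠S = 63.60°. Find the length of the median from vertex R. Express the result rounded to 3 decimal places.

m_R ≈ 19.744

The third angle is ∠R = 180° − ∠T − ∠S = 66.42°.
Law of sines: |RT| = |TS|·sin S/sin R ≈ 25.41.
Law of sines: |SR| = |TS|·sin T/sin R ≈ 21.725.
Median from R: ½√(2·|SR|² + 2·|RT|² − |TS|²) ≈ 19.744.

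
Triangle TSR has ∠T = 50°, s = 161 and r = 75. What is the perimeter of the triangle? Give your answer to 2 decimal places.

perimeter ≈ 362.58

By the law of cosines, t² = s² + r² − 2·s·r·cos T = 16023, so t ≈ 126.58.
Semiperimeter p = (126.58+161+75)/2 = 181.29.
Perimeter = 126.58 + 161 + 75 = 362.58.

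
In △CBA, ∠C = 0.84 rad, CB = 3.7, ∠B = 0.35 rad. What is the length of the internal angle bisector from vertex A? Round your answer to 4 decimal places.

1.0490

The third angle is ∠A = π − ∠C − ∠B = 1.952 rad.
Law of sines: BA = CB·sin C/sin A ≈ 2.9678.
Law of sines: AC = CB·sin B/sin A ≈ 1.3666.
The bisector from A has length 2·BA·AC·cos(∠A/2)/(BA+AC) ≈ 1.049.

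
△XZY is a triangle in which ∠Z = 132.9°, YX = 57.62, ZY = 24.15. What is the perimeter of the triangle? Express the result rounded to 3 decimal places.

Law of sines: sin X = ZY·sin Z/YX ≈ 0.30703.
Since YX ≥ ZY, only the acute value applies: ∠X ≈ 17.88°.
Then ∠Y = 180° − ∠Z − ∠X ≈ 29.22°.
Law of sines gives XZ = YX·sin Y/sin Z ≈ 38.398.
Semiperimeter s = (24.15+57.62+38.398)/2 = 60.084.
Perimeter = 24.15 + 57.62 + 38.398 = 120.17.

perimeter ≈ 120.168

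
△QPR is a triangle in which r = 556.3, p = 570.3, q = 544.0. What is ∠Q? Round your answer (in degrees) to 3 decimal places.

57.730

By the law of cosines, cos Q = (p² + r² − q²) / (2·p·r) ≈ 0.53391, so ∠Q ≈ 57.73°.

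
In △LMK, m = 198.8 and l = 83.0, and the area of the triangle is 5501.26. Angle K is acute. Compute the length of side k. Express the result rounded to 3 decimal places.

147.706

From area = ½·l·m·sin K, we get sin K = 2·area/(l·m) ≈ 0.66680.
Taking the acute solution, ∠K ≈ 41.82°.
Law of cosines then gives k ≈ 147.71.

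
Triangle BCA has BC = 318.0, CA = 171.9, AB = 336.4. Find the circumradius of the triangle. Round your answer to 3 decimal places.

By the law of cosines, cos B = (AB² + BC² − CA²) / (2·AB·BC) ≈ 0.86347, so ∠B ≈ 30.29°.
Circumradius = CA/(2 sin B) ≈ 170.4.

170.399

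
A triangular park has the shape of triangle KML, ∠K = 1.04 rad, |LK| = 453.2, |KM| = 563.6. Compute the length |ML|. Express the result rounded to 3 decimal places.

By the law of cosines, |ML|² = |LK|² + |KM|² − 2·|LK|·|KM|·cos K = 2.6443e+05, so |ML| ≈ 514.23.

514.232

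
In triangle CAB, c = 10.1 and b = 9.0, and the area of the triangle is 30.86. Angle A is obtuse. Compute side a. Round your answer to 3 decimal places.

17.790

From area = ½·b·c·sin A, we get sin A = 2·area/(b·c) ≈ 0.67899.
Taking the obtuse solution, ∠A ≈ 137.24°.
Law of cosines then gives a ≈ 17.79.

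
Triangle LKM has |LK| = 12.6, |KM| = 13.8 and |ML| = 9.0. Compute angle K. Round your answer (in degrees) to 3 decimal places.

By the law of cosines, cos K = (|LK|² + |KM|² − |ML|²) / (2·|LK|·|KM|) ≈ 0.77122, so ∠K ≈ 39.54°.

39.536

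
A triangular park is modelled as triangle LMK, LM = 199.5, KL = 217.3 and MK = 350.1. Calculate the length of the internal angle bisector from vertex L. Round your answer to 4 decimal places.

By the law of cosines, cos L = (KL² + LM² − MK²) / (2·KL·LM) ≈ -0.41003, so ∠L ≈ 114.21°.
The bisector from L has length 2·KL·LM·cos(∠L/2)/(KL+LM) ≈ 112.98.

112.9811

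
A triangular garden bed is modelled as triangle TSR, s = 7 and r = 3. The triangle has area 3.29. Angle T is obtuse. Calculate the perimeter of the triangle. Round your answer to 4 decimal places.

From area = ½·s·r·sin T, we get sin T = 2·area/(s·r) ≈ 0.31333.
Taking the obtuse solution, ∠T ≈ 161.74°.
Law of cosines then gives t ≈ 9.8937.
Perimeter = 9.8937 + 7 + 3 = 19.894.

perimeter ≈ 19.8937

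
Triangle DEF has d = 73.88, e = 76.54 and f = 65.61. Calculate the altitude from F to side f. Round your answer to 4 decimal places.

Semiperimeter s = (73.88 + 76.54 + 65.61)/2 = 108.02.
Heron's formula: area = √(108.02·34.135·31.475·42.405) ≈ 2218.4.
The altitude from F has length 2·area/f ≈ 67.623.

h_F ≈ 67.6228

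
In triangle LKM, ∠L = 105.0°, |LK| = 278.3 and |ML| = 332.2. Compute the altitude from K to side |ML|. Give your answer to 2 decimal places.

By the law of cosines, |KM|² = |ML|² + |LK|² − 2·|ML|·|LK|·cos L = 2.3566e+05, so |KM| ≈ 485.45.
Area = ½·|ML|·|LK|·sin L ≈ 44651.
The altitude from K has length 2·area/|ML| ≈ 268.82.

268.82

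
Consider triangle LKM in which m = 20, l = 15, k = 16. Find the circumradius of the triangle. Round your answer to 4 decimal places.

By the law of cosines, cos L = (k² + m² − l²) / (2·k·m) ≈ 0.67344, so ∠L ≈ 47.67°.
Circumradius = l/(2 sin L) ≈ 10.145.

10.1455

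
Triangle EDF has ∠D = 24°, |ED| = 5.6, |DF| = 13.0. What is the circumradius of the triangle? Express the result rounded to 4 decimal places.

R ≈ 10.0883

By the law of cosines, |FE|² = |ED|² + |DF|² − 2·|ED|·|DF|·cos D = 67.348, so |FE| ≈ 8.2066.
Area = ½·|ED|·|DF|·sin D ≈ 14.805.
Circumradius = |FE|/(2 sin D) ≈ 10.088.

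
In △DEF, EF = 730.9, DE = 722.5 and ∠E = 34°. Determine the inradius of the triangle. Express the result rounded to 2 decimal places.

By the law of cosines, FD² = DE² + EF² − 2·DE·EF·cos E = 1.8063e+05, so FD ≈ 425.01.
Area = ½·DE·EF·sin E ≈ 1.4765e+05.
Semiperimeter s = (730.9+425.01+722.5)/2 = 939.2.
Inradius = area/s = 1.4765e+05/939.2 ≈ 157.21.

157.21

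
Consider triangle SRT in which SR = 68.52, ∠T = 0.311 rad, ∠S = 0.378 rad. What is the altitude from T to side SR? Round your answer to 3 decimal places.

The third angle is ∠R = π − ∠T − ∠S = 2.453 rad.
Law of sines: RT = SR·sin S/sin T ≈ 82.638.
Law of sines: TS = SR·sin R/sin T ≈ 142.36.
Area = ½·SR·RT·sin R ≈ 1800.
The altitude from T has length 2·area/SR ≈ 52.538.

h_T ≈ 52.538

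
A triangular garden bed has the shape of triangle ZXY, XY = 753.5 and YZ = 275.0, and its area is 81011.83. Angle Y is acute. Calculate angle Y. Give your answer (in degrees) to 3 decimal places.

∠Y ≈ 51.437°

From area = ½·XY·YZ·sin Y, we get sin Y = 2·area/(XY·YZ) ≈ 0.78192.
Taking the acute solution, ∠Y ≈ 51.44°.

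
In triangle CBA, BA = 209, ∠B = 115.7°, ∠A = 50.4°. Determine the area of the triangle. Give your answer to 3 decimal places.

area ≈ 63122.021

The third angle is ∠C = 180° − ∠B − ∠A = 13.90°.
Law of sines: AC = BA·sin B/sin C ≈ 783.94.
Law of sines: CB = BA·sin A/sin C ≈ 670.35.
Area = ½·BA·AC·sin A ≈ 63122.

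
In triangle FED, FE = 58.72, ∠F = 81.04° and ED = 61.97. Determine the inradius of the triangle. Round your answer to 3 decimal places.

r ≈ 11.842

Law of sines: sin D = FE·sin F/ED ≈ 0.93599.
Since ED ≥ FE, only the acute value applies: ∠D ≈ 69.39°.
Then ∠E = 180° − ∠F − ∠D ≈ 29.57°.
Law of sines gives DF = ED·sin E/sin F ≈ 30.96.
Area = ½·ED·FE·sin E ≈ 897.89.
Semiperimeter s = (61.97+30.96+58.72)/2 = 75.825.
Inradius = area/s = 897.89/75.825 ≈ 11.842.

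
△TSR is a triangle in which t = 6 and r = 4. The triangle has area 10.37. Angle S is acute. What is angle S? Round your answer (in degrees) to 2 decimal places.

∠S ≈ 59.79°

From area = ½·r·t·sin S, we get sin S = 2·area/(r·t) ≈ 0.86417.
Taking the acute solution, ∠S ≈ 59.79°.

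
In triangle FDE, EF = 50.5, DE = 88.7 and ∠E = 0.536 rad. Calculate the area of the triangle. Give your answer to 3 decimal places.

Area = ½·DE·EF·sin E ≈ 1143.8.

area ≈ 1143.804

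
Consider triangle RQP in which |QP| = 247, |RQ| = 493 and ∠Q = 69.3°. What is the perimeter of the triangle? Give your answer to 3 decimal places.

1206.875

By the law of cosines, |PR|² = |RQ|² + |QP|² − 2·|RQ|·|QP|·cos Q = 2.1797e+05, so |PR| ≈ 466.87.
Semiperimeter s = (247+466.87+493)/2 = 603.44.
Perimeter = 247 + 466.87 + 493 = 1206.9.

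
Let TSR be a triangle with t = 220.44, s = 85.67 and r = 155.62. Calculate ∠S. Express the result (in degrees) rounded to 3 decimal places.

By the law of cosines, cos S = (r² + t² − s²) / (2·r·t) ≈ 0.95427, so ∠S ≈ 17.39°.

17.395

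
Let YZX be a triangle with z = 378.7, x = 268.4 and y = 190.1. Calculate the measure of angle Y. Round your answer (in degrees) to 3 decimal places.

By the law of cosines, cos Y = (z² + x² − y²) / (2·z·x) ≈ 0.88208, so ∠Y ≈ 28.11°.

∠Y ≈ 28.106°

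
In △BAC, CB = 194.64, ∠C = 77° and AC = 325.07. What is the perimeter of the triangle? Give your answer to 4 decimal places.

perimeter ≈ 858.9580

By the law of cosines, BA² = AC² + CB² − 2·AC·CB·cos C = 1.1509e+05, so BA ≈ 339.25.
Semiperimeter s = (325.07+194.64+339.25)/2 = 429.48.
Perimeter = 325.07 + 194.64 + 339.25 = 858.96.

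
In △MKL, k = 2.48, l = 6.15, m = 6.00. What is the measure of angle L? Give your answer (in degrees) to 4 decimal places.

By the law of cosines, cos L = (m² + k² − l²) / (2·m·k) ≈ 0.14543, so ∠L ≈ 81.64°.

∠L ≈ 81.6380°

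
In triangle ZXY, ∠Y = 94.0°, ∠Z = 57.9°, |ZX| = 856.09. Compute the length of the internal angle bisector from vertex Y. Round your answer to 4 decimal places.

The third angle is ∠X = 180° − ∠Y − ∠Z = 28.10°.
Law of sines: |XY| = |ZX|·sin Z/sin Y ≈ 726.98.
Law of sines: |YZ| = |ZX|·sin X/sin Y ≈ 404.21.
The bisector from Y has length 2·|XY|·|YZ|·cos(∠Y/2)/(|XY|+|YZ|) ≈ 354.33.

t_Y ≈ 354.3319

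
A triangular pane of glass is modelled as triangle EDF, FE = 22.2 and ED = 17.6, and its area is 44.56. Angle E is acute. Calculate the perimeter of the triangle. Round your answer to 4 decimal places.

46.2621

From area = ½·FE·ED·sin E, we get sin E = 2·area/(FE·ED) ≈ 0.22809.
Taking the acute solution, ∠E ≈ 0.230 rad.
Law of cosines then gives DF ≈ 6.4621.
Perimeter = 6.4621 + 22.2 + 17.6 = 46.262.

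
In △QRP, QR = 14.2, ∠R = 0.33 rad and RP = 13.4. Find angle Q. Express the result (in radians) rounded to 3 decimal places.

By the law of cosines, PQ² = QR² + RP² − 2·QR·RP·cos R = 21.174, so PQ ≈ 4.6015.
Law of cosines again: cos Q = (PQ² + QR² − RP²)/(2·PQ·QR) ≈ 0.33098, so ∠Q ≈ 1.233 rad.

1.233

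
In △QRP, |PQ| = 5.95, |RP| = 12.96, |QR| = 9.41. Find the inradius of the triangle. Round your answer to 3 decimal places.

Semiperimeter s = (12.96 + 5.95 + 9.41)/2 = 14.16.
Heron's formula: area = √(14.16·1.2·8.21·4.75) ≈ 25.742.
Inradius = area/s = 25.742/14.16 ≈ 1.8179.

r ≈ 1.818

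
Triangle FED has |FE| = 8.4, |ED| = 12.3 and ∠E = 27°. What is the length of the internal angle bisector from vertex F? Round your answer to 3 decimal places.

By the law of cosines, |DF|² = |FE|² + |ED|² − 2·|FE|·|ED|·cos E = 37.732, so |DF| ≈ 6.1427.
Law of cosines again: cos F = (|DF|² + |FE|² − |ED|²)/(2·|DF|·|FE|) ≈ -0.41666, so ∠F ≈ 114.62°.
The bisector from F has length 2·|DF|·|FE|·cos(∠F/2)/(|DF|+|FE|) ≈ 3.8324.

3.832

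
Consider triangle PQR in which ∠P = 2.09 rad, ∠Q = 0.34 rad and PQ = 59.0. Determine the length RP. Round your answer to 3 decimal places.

30.129

The third angle is ∠R = π − ∠P − ∠Q = 0.712 rad.
Law of sines: RP = PQ·sin Q/sin R ≈ 30.129.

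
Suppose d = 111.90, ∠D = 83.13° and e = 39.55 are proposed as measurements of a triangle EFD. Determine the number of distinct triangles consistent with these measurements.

1

e·sin D = 39.55·sin(83.13°) ≈ 39.27.
Since d ≥ e, exactly one triangle exists.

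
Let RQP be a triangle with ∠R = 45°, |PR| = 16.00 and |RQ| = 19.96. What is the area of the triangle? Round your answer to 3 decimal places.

Area = ½·|PR|·|RQ|·sin R ≈ 112.91.

area ≈ 112.911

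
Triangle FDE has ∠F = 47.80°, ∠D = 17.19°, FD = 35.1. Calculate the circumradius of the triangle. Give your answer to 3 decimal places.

The third angle is ∠E = 180° − ∠F − ∠D = 115.01°.
Law of sines: DE = FD·sin F/sin E ≈ 28.693.
Law of sines: EF = FD·sin D/sin E ≈ 11.447.
Circumradius = FD/(2 sin E) ≈ 19.366.

19.366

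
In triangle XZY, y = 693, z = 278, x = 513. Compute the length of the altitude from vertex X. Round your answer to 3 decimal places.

Semiperimeter s = (513 + 278 + 693)/2 = 742.
Heron's formula: area = √(742·229·464·49) ≈ 62155.
The altitude from X has length 2·area/x ≈ 242.32.

h_X ≈ 242.320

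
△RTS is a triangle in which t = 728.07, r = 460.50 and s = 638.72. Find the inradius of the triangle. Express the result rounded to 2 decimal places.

Semiperimeter p = (460.5 + 728.07 + 638.72)/2 = 913.65.
Heron's formula: area = √(913.65·453.15·185.58·274.93) ≈ 1.4534e+05.
Inradius = area/p = 1.4534e+05/913.65 ≈ 159.07.

159.07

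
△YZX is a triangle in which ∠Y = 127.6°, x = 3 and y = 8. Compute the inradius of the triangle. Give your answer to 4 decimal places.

Law of sines: sin X = x·sin Y/y ≈ 0.29711.
Since y ≥ x, only the acute value applies: ∠X ≈ 17.28°.
Then ∠Z = 180° − ∠Y − ∠X ≈ 35.12°.
Law of sines gives z = y·sin Z/sin Y ≈ 5.8083.
Area = ½·y·x·sin Z ≈ 6.9028.
Semiperimeter s = (8+5.8083+3)/2 = 8.4042.
Inradius = area/s = 6.9028/8.4042 ≈ 0.82136.

0.8214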